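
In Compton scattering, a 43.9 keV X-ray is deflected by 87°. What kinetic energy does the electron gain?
3.3050 keV

By energy conservation: K_e = E_initial - E_final

First find the scattered photon energy:
Initial wavelength: λ = hc/E = 28.2424 pm
Compton shift: Δλ = λ_C(1 - cos(87°)) = 2.2993 pm
Final wavelength: λ' = 28.2424 + 2.2993 = 30.5417 pm
Final photon energy: E' = hc/λ' = 40.5950 keV

Electron kinetic energy:
K_e = E - E' = 43.9000 - 40.5950 = 3.3050 keV

(Intermediate values are shown rounded; full precision is carried through to the final answer.)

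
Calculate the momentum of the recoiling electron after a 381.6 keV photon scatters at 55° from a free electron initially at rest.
1.7126e-22 kg·m/s

The electron is initially at rest, so by conservation of momentum:
p⃗_e = p⃗₀ − p⃗'  (incident photon momentum minus scattered photon momentum)

Photon momentum magnitudes (p = h/λ = E/c):
λ₀ = hc/E₀ = 3.2491 pm → p₀ = h/λ₀ = 2.0394e-22 kg·m/s
Δλ = λ_C(1 − cos 55°) = 1.0346 pm
λ' = 4.2837 pm → p' = h/λ' = 1.5468e-22 kg·m/s

The scattered photon makes angle θ = 55° with the incident direction, so by the law of cosines:
|p⃗_e|² = p₀² + p'² − 2p₀p'cos θ
|p⃗_e|² = (2.0394e-22)² + (1.5468e-22)² − 2·2.0394e-22·1.5468e-22·cos(55°)
|p⃗_e| = 1.7126e-22 kg·m/s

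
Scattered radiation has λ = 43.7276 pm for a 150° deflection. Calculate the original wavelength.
39.2000 pm

From λ' = λ + Δλ, we have λ = λ' - Δλ

First calculate the Compton shift:
Δλ = λ_C(1 - cos θ)
Δλ = 2.4263 × (1 - cos(150°))
Δλ = 2.4263 × 1.8660
Δλ = 4.5276 pm

Initial wavelength:
λ = λ' - Δλ
λ = 43.7276 - 4.5276
λ = 39.2000 pm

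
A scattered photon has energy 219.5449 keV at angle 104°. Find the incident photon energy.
470.6998 keV

Convert final energy to wavelength (hc ≈ 1239.842 keV·pm):
λ' = hc/E' = 1239.842 / 219.5449 = 5.6473 pm

Calculate the Compton shift:
Δλ = λ_C(1 - cos(104°))
Δλ = 2.4263 × (1 - cos(104°))
Δλ = 3.0133 pm

Initial wavelength:
λ = λ' - Δλ = 5.6473 - 3.0133 = 2.6340 pm

Initial energy:
E = hc/λ = 1239.842 / 2.6340 = 470.6998 keV

(Intermediate values are shown rounded; full precision is carried through to the final answer.)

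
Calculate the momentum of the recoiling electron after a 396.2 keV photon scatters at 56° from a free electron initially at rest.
1.7991e-22 kg·m/s

The electron is initially at rest, so by conservation of momentum:
p⃗_e = p⃗₀ − p⃗'  (incident photon momentum minus scattered photon momentum)

Photon momentum magnitudes (p = h/λ = E/c):
λ₀ = hc/E₀ = 3.1293 pm → p₀ = h/λ₀ = 2.1174e-22 kg·m/s
Δλ = λ_C(1 − cos 56°) = 1.0695 pm
λ' = 4.1989 pm → p' = h/λ' = 1.5781e-22 kg·m/s

The scattered photon makes angle θ = 56° with the incident direction, so by the law of cosines:
|p⃗_e|² = p₀² + p'² − 2p₀p'cos θ
|p⃗_e|² = (2.1174e-22)² + (1.5781e-22)² − 2·2.1174e-22·1.5781e-22·cos(56°)
|p⃗_e| = 1.7991e-22 kg·m/s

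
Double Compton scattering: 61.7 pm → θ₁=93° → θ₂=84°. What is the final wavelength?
66.4260 pm

Apply Compton shift twice:

First scattering at θ₁ = 93°:
Δλ₁ = λ_C(1 - cos(93°))
Δλ₁ = 2.4263 × 1.0523
Δλ₁ = 2.5533 pm

After first scattering:
λ₁ = 61.7 + 2.5533 = 64.2533 pm

Second scattering at θ₂ = 84°:
Δλ₂ = λ_C(1 - cos(84°))
Δλ₂ = 2.4263 × 0.8955
Δλ₂ = 2.1727 pm

Final wavelength:
λ₂ = 64.2533 + 2.1727 = 66.4260 pm

Total shift: Δλ_total = 2.5533 + 2.1727 = 4.7260 pm

(Intermediate values are shown rounded; full precision is carried through to the final answer.)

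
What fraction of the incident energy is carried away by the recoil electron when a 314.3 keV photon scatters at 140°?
0.5207 (or 52.07%)

Calculate initial and final photon energies:

Initial: E₀ = 314.3 keV → λ₀ = 3.9448 pm
Compton shift: Δλ = 4.2850 pm
Final wavelength: λ' = 8.2297 pm
Final energy: E' = 150.6538 keV

Fractional energy loss:
(E₀ - E')/E₀ = (314.3000 - 150.6538)/314.3000
= 163.6462/314.3000
= 0.5207
= 52.07%

(Intermediate values are shown rounded; full precision is carried through to the final answer.)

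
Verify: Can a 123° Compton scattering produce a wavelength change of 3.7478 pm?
Yes, consistent

Calculate the expected shift for θ = 123°:

Δλ_expected = λ_C(1 - cos(123°))
Δλ_expected = 2.4263 × (1 - cos(123°))
Δλ_expected = 2.4263 × 1.5446
Δλ_expected = 3.7478 pm

Given shift: 3.7478 pm
Expected shift: 3.7478 pm
Difference: 0.0000 pm

The values match. This is consistent with Compton scattering at the stated angle.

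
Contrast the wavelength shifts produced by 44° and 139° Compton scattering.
139° produces the larger shift by a factor of 6.252

Calculate both shifts using Δλ = λ_C(1 - cos θ):

For θ₁ = 44°:
Δλ₁ = 2.4263 × (1 - cos(44°))
Δλ₁ = 2.4263 × 0.2807
Δλ₁ = 0.6810 pm

For θ₂ = 139°:
Δλ₂ = 2.4263 × (1 - cos(139°))
Δλ₂ = 2.4263 × 1.7547
Δλ₂ = 4.2575 pm

The 139° angle produces the larger shift.
Ratio: 4.2575/0.6810 = 6.252

(Intermediate values are shown rounded; full precision is carried through to the final answer.)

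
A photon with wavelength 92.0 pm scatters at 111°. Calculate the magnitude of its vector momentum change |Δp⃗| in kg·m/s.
1.1667e-23 kg·m/s

Photon momentum magnitude is p = h/λ.

Initial momentum:
p₀ = h/λ = 6.6261e-34/9.2000e-11 = 7.2023e-24 kg·m/s

After scattering:
λ' = λ + Δλ = 92.0 + 3.2958 = 95.2958 pm
p' = h/λ' = 6.6261e-34/9.5296e-11 = 6.9532e-24 kg·m/s

Momentum is a vector; the scattered photon's direction makes angle θ = 111° with the incident direction. The magnitude of the vector change Δp⃗ = p⃗₀ − p⃗' is found from the law of cosines:
|Δp⃗|² = p₀² + p'² − 2p₀p'cos θ
|Δp⃗|² = (7.2023e-24)² + (6.9532e-24)² − 2·7.2023e-24·6.9532e-24·cos(111°)
|Δp⃗| = 1.1667e-23 kg·m/s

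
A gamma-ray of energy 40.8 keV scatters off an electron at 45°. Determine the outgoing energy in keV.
39.8677 keV

First convert energy to wavelength:
λ = hc/E, with hc ≈ 1239.842 keV·pm (i.e. 1239.842 eV·nm)

For E = 40.8 keV = 40800 eV:
λ = 1239.842 keV·pm / 40.8 keV
λ = 30.3883 pm

Calculate the Compton shift:
Δλ = λ_C(1 - cos(45°)) = 2.4263 × 0.2929
Δλ = 0.7106 pm

Final wavelength:
λ' = 30.3883 + 0.7106 = 31.0989 pm

Final energy:
E' = hc/λ' = 1239.842 / 31.0989 = 39.8677 keV

(Intermediate values are shown rounded; full precision is carried through to the final answer.)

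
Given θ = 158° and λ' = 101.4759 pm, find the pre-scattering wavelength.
96.8000 pm

From λ' = λ + Δλ, we have λ = λ' - Δλ

First calculate the Compton shift:
Δλ = λ_C(1 - cos θ)
Δλ = 2.4263 × (1 - cos(158°))
Δλ = 2.4263 × 1.9272
Δλ = 4.6759 pm

Initial wavelength:
λ = λ' - Δλ
λ = 101.4759 - 4.6759
λ = 96.8000 pm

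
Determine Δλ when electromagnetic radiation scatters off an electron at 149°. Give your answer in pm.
4.5061 pm

Using the Compton scattering formula:
Δλ = λ_C(1 - cos θ)

where λ_C = h/(m_e·c) ≈ 2.4263 pm is the Compton wavelength of an electron.

For θ = 149°:
cos(149°) = -0.8572
1 - cos(149°) = 1.8572

Δλ = 2.4263 × 1.8572
Δλ = 4.5061 pm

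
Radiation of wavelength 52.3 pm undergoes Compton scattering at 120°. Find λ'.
55.9395 pm

Using the Compton formula: λ' = λ + λ_C(1 − cos θ)

For θ = 120°, cos θ = -1/2 (exact) = -0.5000, so:
1 − cos 120° = 1 − (-1/2) = 1.5000

Δλ = λ_C × 1.5000 = 2.4263 × 1.5000 = 3.6395 pm

λ' = 52.3 + 3.6395 = 55.9395 pm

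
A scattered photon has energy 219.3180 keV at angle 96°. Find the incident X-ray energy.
417.0001 keV

Convert final energy to wavelength (hc ≈ 1239.842 keV·pm):
λ' = hc/E' = 1239.842 / 219.3180 = 5.6532 pm

Calculate the Compton shift:
Δλ = λ_C(1 - cos(96°))
Δλ = 2.4263 × (1 - cos(96°))
Δλ = 2.6799 pm

Initial wavelength:
λ = λ' - Δλ = 5.6532 - 2.6799 = 2.9732 pm

Initial energy:
E = hc/λ = 1239.842 / 2.9732 = 417.0001 keV

(Intermediate values are shown rounded; full precision is carried through to the final answer.)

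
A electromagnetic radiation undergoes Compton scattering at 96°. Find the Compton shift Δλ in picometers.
2.6799 pm

Using the Compton scattering formula:
Δλ = λ_C(1 - cos θ)

where λ_C = h/(m_e·c) ≈ 2.4263 pm is the Compton wavelength of an electron.

For θ = 96°:
cos(96°) = -0.1045
1 - cos(96°) = 1.1045

Δλ = 2.4263 × 1.1045
Δλ = 2.6799 pm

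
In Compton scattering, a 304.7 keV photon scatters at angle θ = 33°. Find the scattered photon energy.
277.9607 keV

First convert energy to wavelength:
λ = hc/E, with hc ≈ 1239.842 keV·pm (i.e. 1239.842 eV·nm)

For E = 304.7 keV = 304700 eV:
λ = 1239.842 keV·pm / 304.7 keV
λ = 4.0691 pm

Calculate the Compton shift:
Δλ = λ_C(1 - cos(33°)) = 2.4263 × 0.1613
Δλ = 0.3914 pm

Final wavelength:
λ' = 4.0691 + 0.3914 = 4.4605 pm

Final energy:
E' = hc/λ' = 1239.842 / 4.4605 = 277.9607 keV

(Intermediate values are shown rounded; full precision is carried through to the final answer.)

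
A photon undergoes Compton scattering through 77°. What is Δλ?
1.8805 pm

Using the Compton scattering formula:
Δλ = λ_C(1 - cos θ)

where λ_C = h/(m_e·c) ≈ 2.4263 pm is the Compton wavelength of an electron.

For θ = 77°:
cos(77°) = 0.2250
1 - cos(77°) = 0.7750

Δλ = 2.4263 × 0.7750
Δλ = 1.8805 pm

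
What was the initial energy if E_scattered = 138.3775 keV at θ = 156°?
287.2001 keV

Convert final energy to wavelength (hc ≈ 1239.842 keV·pm):
λ' = hc/E' = 1239.842 / 138.3775 = 8.9599 pm

Calculate the Compton shift:
Δλ = λ_C(1 - cos(156°))
Δλ = 2.4263 × (1 - cos(156°))
Δλ = 4.6429 pm

Initial wavelength:
λ = λ' - Δλ = 8.9599 - 4.6429 = 4.3170 pm

Initial energy:
E = hc/λ = 1239.842 / 4.3170 = 287.2001 keV

(Intermediate values are shown rounded; full precision is carried through to the final answer.)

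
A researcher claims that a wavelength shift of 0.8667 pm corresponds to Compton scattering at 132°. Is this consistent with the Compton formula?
No, inconsistent

Calculate the expected shift for θ = 132°:

Δλ_expected = λ_C(1 - cos(132°))
Δλ_expected = 2.4263 × (1 - cos(132°))
Δλ_expected = 2.4263 × 1.6691
Δλ_expected = 4.0498 pm

Given shift: 0.8667 pm
Expected shift: 4.0498 pm
Difference: 3.1831 pm

The values do not match. The given shift corresponds to θ ≈ 50.0°, not 132°.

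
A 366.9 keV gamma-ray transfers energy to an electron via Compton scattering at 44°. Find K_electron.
61.5357 keV

By energy conservation: K_e = E_initial - E_final

First find the scattered photon energy:
Initial wavelength: λ = hc/E = 3.3792 pm
Compton shift: Δλ = λ_C(1 - cos(44°)) = 0.6810 pm
Final wavelength: λ' = 3.3792 + 0.6810 = 4.0602 pm
Final photon energy: E' = hc/λ' = 305.3643 keV

Electron kinetic energy:
K_e = E - E' = 366.9000 - 305.3643 = 61.5357 keV

(Intermediate values are shown rounded; full precision is carried through to the final answer.)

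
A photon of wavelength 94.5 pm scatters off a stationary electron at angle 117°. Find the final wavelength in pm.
98.0278 pm

Using the Compton scattering formula:
λ' = λ + Δλ = λ + λ_C(1 - cos θ)

Given:
- Initial wavelength λ = 94.5 pm
- Scattering angle θ = 117°
- Compton wavelength λ_C ≈ 2.4263 pm

Calculate the shift:
Δλ = 2.4263 × (1 - cos(117°))
Δλ = 2.4263 × 1.4540
Δλ = 3.5278 pm

Final wavelength:
λ' = 94.5 + 3.5278 = 98.0278 pm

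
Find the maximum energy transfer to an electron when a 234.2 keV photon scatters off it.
112.0067 keV

Maximum energy transfer occurs at θ = 180° (backscattering).

Initial photon: E₀ = 234.2 keV → λ₀ = 5.2939 pm

Maximum Compton shift (at 180°):
Δλ_max = 2λ_C = 2 × 2.4263 = 4.8526 pm

Final wavelength:
λ' = 5.2939 + 4.8526 = 10.1466 pm

Minimum photon energy (maximum energy to electron):
E'_min = hc/λ' = 122.1933 keV

Maximum electron kinetic energy:
K_max = E₀ - E'_min = 234.2000 - 122.1933 = 112.0067 keV

(Intermediate values are shown rounded; full precision is carried through to the final answer.)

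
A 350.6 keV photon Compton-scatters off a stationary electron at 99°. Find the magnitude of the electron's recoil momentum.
2.2836e-22 kg·m/s

The electron is initially at rest, so by conservation of momentum:
p⃗_e = p⃗₀ − p⃗'  (incident photon momentum minus scattered photon momentum)

Photon momentum magnitudes (p = h/λ = E/c):
λ₀ = hc/E₀ = 3.5363 pm → p₀ = h/λ₀ = 1.8737e-22 kg·m/s
Δλ = λ_C(1 − cos 99°) = 2.8059 pm
λ' = 6.3422 pm → p' = h/λ' = 1.0448e-22 kg·m/s

The scattered photon makes angle θ = 99° with the incident direction, so by the law of cosines:
|p⃗_e|² = p₀² + p'² − 2p₀p'cos θ
|p⃗_e|² = (1.8737e-22)² + (1.0448e-22)² − 2·1.8737e-22·1.0448e-22·cos(99°)
|p⃗_e| = 2.2836e-22 kg·m/s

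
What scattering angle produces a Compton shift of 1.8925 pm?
77.29°

From the Compton formula Δλ = λ_C(1 - cos θ), we can solve for θ:

cos θ = 1 - Δλ/λ_C

Given:
- Δλ = 1.8925 pm
- λ_C = h/(m_e·c) ≈ 2.42631024 pm

cos θ = 1 - 1.8925/2.42631024
cos θ = 1 - 0.779991
cos θ = 0.220009

θ = arccos(0.220009)
θ = 77.29°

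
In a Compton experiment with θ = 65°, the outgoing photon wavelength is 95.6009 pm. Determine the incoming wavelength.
94.2000 pm

From λ' = λ + Δλ, we have λ = λ' - Δλ

First calculate the Compton shift:
Δλ = λ_C(1 - cos θ)
Δλ = 2.4263 × (1 - cos(65°))
Δλ = 2.4263 × 0.5774
Δλ = 1.4009 pm

Initial wavelength:
λ = λ' - Δλ
λ = 95.6009 - 1.4009
λ = 94.2000 pm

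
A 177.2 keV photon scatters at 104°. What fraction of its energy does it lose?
0.3010 (or 30.10%)

Calculate initial and final photon energies:

Initial: E₀ = 177.2 keV → λ₀ = 6.9969 pm
Compton shift: Δλ = 3.0133 pm
Final wavelength: λ' = 10.0101 pm
Final energy: E' = 123.8586 keV

Fractional energy loss:
(E₀ - E')/E₀ = (177.2000 - 123.8586)/177.2000
= 53.3414/177.2000
= 0.3010
= 30.10%

(Intermediate values are shown rounded; full precision is carried through to the final answer.)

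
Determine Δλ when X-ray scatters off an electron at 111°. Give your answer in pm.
3.2958 pm

Using the Compton scattering formula:
Δλ = λ_C(1 - cos θ)

where λ_C = h/(m_e·c) ≈ 2.4263 pm is the Compton wavelength of an electron.

For θ = 111°:
cos(111°) = -0.3584
1 - cos(111°) = 1.3584

Δλ = 2.4263 × 1.3584
Δλ = 3.2958 pm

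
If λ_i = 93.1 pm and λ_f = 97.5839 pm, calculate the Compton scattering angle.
148.00°

First find the wavelength shift:
Δλ = λ' - λ = 97.5839 - 93.1 = 4.4839 pm

Using Δλ = λ_C(1 - cos θ), with λ_C = h/(m_e·c) ≈ 2.42631024 pm:
cos θ = 1 - Δλ/λ_C
cos θ = 1 - 4.4839/2.42631024
cos θ = -0.848032

θ = arccos(-0.848032)
θ = 148.00°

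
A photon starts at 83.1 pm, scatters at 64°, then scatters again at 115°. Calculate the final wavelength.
87.9144 pm

Apply Compton shift twice:

First scattering at θ₁ = 64°:
Δλ₁ = λ_C(1 - cos(64°))
Δλ₁ = 2.4263 × 0.5616
Δλ₁ = 1.3627 pm

After first scattering:
λ₁ = 83.1 + 1.3627 = 84.4627 pm

Second scattering at θ₂ = 115°:
Δλ₂ = λ_C(1 - cos(115°))
Δλ₂ = 2.4263 × 1.4226
Δλ₂ = 3.4517 pm

Final wavelength:
λ₂ = 84.4627 + 3.4517 = 87.9144 pm

Total shift: Δλ_total = 1.3627 + 3.4517 = 4.8144 pm

(Intermediate values are shown rounded; full precision is carried through to the final answer.)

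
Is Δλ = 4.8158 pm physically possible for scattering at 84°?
No, inconsistent

Calculate the expected shift for θ = 84°:

Δλ_expected = λ_C(1 - cos(84°))
Δλ_expected = 2.4263 × (1 - cos(84°))
Δλ_expected = 2.4263 × 0.8955
Δλ_expected = 2.1727 pm

Given shift: 4.8158 pm
Expected shift: 2.1727 pm
Difference: 2.6431 pm

The values do not match. The given shift corresponds to θ ≈ 170.0°, not 84°.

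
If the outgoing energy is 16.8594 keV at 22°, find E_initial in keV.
16.9000 keV

Convert final energy to wavelength (hc ≈ 1239.842 keV·pm):
λ' = hc/E' = 1239.842 / 16.8594 = 73.5401 pm

Calculate the Compton shift:
Δλ = λ_C(1 - cos(22°))
Δλ = 2.4263 × (1 - cos(22°))
Δλ = 0.1767 pm

Initial wavelength:
λ = λ' - Δλ = 73.5401 - 0.1767 = 73.3634 pm

Initial energy:
E = hc/λ = 1239.842 / 73.3634 = 16.9000 keV

(Intermediate values are shown rounded; full precision is carried through to the final answer.)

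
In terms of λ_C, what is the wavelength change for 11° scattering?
0.0184 λ_C

The Compton shift formula is:
Δλ = λ_C(1 - cos θ)

Dividing both sides by λ_C:
Δλ/λ_C = 1 - cos θ

For θ = 11°:
Δλ/λ_C = 1 - cos(11°)
Δλ/λ_C = 1 - 0.9816
Δλ/λ_C = 0.0184

This means the shift is 0.0184 × λ_C = 0.0446 pm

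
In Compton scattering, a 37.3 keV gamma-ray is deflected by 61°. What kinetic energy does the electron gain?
1.3519 keV

By energy conservation: K_e = E_initial - E_final

First find the scattered photon energy:
Initial wavelength: λ = hc/E = 33.2397 pm
Compton shift: Δλ = λ_C(1 - cos(61°)) = 1.2500 pm
Final wavelength: λ' = 33.2397 + 1.2500 = 34.4897 pm
Final photon energy: E' = hc/λ' = 35.9481 keV

Electron kinetic energy:
K_e = E - E' = 37.3000 - 35.9481 = 1.3519 keV

(Intermediate values are shown rounded; full precision is carried through to the final answer.)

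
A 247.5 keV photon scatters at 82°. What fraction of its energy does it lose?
0.2943 (or 29.43%)

Calculate initial and final photon energies:

Initial: E₀ = 247.5 keV → λ₀ = 5.0095 pm
Compton shift: Δλ = 2.0886 pm
Final wavelength: λ' = 7.0981 pm
Final energy: E' = 174.6725 keV

Fractional energy loss:
(E₀ - E')/E₀ = (247.5000 - 174.6725)/247.5000
= 72.8275/247.5000
= 0.2943
= 29.43%

(Intermediate values are shown rounded; full precision is carried through to the final answer.)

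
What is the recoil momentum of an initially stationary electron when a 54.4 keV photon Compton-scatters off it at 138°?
5.0062e-23 kg·m/s

The electron is initially at rest, so by conservation of momentum:
p⃗_e = p⃗₀ − p⃗'  (incident photon momentum minus scattered photon momentum)

Photon momentum magnitudes (p = h/λ = E/c):
λ₀ = hc/E₀ = 22.7912 pm → p₀ = h/λ₀ = 2.9073e-23 kg·m/s
Δλ = λ_C(1 − cos 138°) = 4.2294 pm
λ' = 27.0206 pm → p' = h/λ' = 2.4522e-23 kg·m/s

The scattered photon makes angle θ = 138° with the incident direction, so by the law of cosines:
|p⃗_e|² = p₀² + p'² − 2p₀p'cos θ
|p⃗_e|² = (2.9073e-23)² + (2.4522e-23)² − 2·2.9073e-23·2.4522e-23·cos(138°)
|p⃗_e| = 5.0062e-23 kg·m/s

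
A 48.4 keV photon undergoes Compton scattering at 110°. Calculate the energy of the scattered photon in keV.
42.9416 keV

First convert energy to wavelength:
λ = hc/E, with hc ≈ 1239.842 keV·pm (i.e. 1239.842 eV·nm)

For E = 48.4 keV = 48400 eV:
λ = 1239.842 keV·pm / 48.4 keV
λ = 25.6166 pm

Calculate the Compton shift:
Δλ = λ_C(1 - cos(110°)) = 2.4263 × 1.3420
Δλ = 3.2562 pm

Final wavelength:
λ' = 25.6166 + 3.2562 = 28.8727 pm

Final energy:
E' = hc/λ' = 1239.842 / 28.8727 = 42.9416 keV

(Intermediate values are shown rounded; full precision is carried through to the final answer.)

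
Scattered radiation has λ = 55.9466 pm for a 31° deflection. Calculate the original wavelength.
55.6000 pm

From λ' = λ + Δλ, we have λ = λ' - Δλ

First calculate the Compton shift:
Δλ = λ_C(1 - cos θ)
Δλ = 2.4263 × (1 - cos(31°))
Δλ = 2.4263 × 0.1428
Δλ = 0.3466 pm

Initial wavelength:
λ = λ' - Δλ
λ = 55.9466 - 0.3466
λ = 55.6000 pm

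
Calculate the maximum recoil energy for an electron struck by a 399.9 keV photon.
244.0039 keV

Maximum energy transfer occurs at θ = 180° (backscattering).

Initial photon: E₀ = 399.9 keV → λ₀ = 3.1004 pm

Maximum Compton shift (at 180°):
Δλ_max = 2λ_C = 2 × 2.4263 = 4.8526 pm

Final wavelength:
λ' = 3.1004 + 4.8526 = 7.9530 pm

Minimum photon energy (maximum energy to electron):
E'_min = hc/λ' = 155.8961 keV

Maximum electron kinetic energy:
K_max = E₀ - E'_min = 399.9000 - 155.8961 = 244.0039 keV

(Intermediate values are shown rounded; full precision is carried through to the final answer.)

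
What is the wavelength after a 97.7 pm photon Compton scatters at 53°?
98.6661 pm

Using the Compton scattering formula:
λ' = λ + Δλ = λ + λ_C(1 - cos θ)

Given:
- Initial wavelength λ = 97.7 pm
- Scattering angle θ = 53°
- Compton wavelength λ_C ≈ 2.4263 pm

Calculate the shift:
Δλ = 2.4263 × (1 - cos(53°))
Δλ = 2.4263 × 0.3982
Δλ = 0.9661 pm

Final wavelength:
λ' = 97.7 + 0.9661 = 98.6661 pm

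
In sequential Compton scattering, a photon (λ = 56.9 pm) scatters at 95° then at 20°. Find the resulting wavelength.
59.6841 pm

Apply Compton shift twice:

First scattering at θ₁ = 95°:
Δλ₁ = λ_C(1 - cos(95°))
Δλ₁ = 2.4263 × 1.0872
Δλ₁ = 2.6378 pm

After first scattering:
λ₁ = 56.9 + 2.6378 = 59.5378 pm

Second scattering at θ₂ = 20°:
Δλ₂ = λ_C(1 - cos(20°))
Δλ₂ = 2.4263 × 0.0603
Δλ₂ = 0.1463 pm

Final wavelength:
λ₂ = 59.5378 + 0.1463 = 59.6841 pm

Total shift: Δλ_total = 2.6378 + 0.1463 = 2.7841 pm

(Intermediate values are shown rounded; full precision is carried through to the final answer.)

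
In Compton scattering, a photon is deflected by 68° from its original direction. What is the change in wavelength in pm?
1.5174 pm

Using the Compton scattering formula:
Δλ = λ_C(1 - cos θ)

where λ_C = h/(m_e·c) ≈ 2.4263 pm is the Compton wavelength of an electron.

For θ = 68°:
cos(68°) = 0.3746
1 - cos(68°) = 0.6254

Δλ = 2.4263 × 0.6254
Δλ = 1.5174 pm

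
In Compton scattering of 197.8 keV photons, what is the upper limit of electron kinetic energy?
86.3112 keV

Maximum energy transfer occurs at θ = 180° (backscattering).

Initial photon: E₀ = 197.8 keV → λ₀ = 6.2682 pm

Maximum Compton shift (at 180°):
Δλ_max = 2λ_C = 2 × 2.4263 = 4.8526 pm

Final wavelength:
λ' = 6.2682 + 4.8526 = 11.1208 pm

Minimum photon energy (maximum energy to electron):
E'_min = hc/λ' = 111.4888 keV

Maximum electron kinetic energy:
K_max = E₀ - E'_min = 197.8000 - 111.4888 = 86.3112 keV

(Intermediate values are shown rounded; full precision is carried through to the final answer.)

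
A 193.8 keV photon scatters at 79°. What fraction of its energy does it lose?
0.2348 (or 23.48%)

Calculate initial and final photon energies:

Initial: E₀ = 193.8 keV → λ₀ = 6.3975 pm
Compton shift: Δλ = 1.9633 pm
Final wavelength: λ' = 8.3609 pm
Final energy: E' = 148.2908 keV

Fractional energy loss:
(E₀ - E')/E₀ = (193.8000 - 148.2908)/193.8000
= 45.5092/193.8000
= 0.2348
= 23.48%

(Intermediate values are shown rounded; full precision is carried through to the final answer.)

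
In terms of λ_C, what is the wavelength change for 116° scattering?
1.4384 λ_C

The Compton shift formula is:
Δλ = λ_C(1 - cos θ)

Dividing both sides by λ_C:
Δλ/λ_C = 1 - cos θ

For θ = 116°:
Δλ/λ_C = 1 - cos(116°)
Δλ/λ_C = 1 - -0.4384
Δλ/λ_C = 1.4384

This means the shift is 1.4384 × λ_C = 3.4899 pm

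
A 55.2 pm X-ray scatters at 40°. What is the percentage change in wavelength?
1.0283%

Calculate the Compton shift:
Δλ = λ_C(1 - cos(40°))
Δλ = 2.4263 × (1 - cos(40°))
Δλ = 2.4263 × 0.2340
Δλ = 0.5676 pm

Percentage change:
(Δλ/λ₀) × 100 = (0.5676/55.2) × 100
= 1.0283%

(Intermediate values are shown rounded; full precision is carried through to the final answer.)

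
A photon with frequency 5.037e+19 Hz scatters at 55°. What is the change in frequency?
7.459e+18 Hz (decrease)

Convert frequency to wavelength (c = 299792458 m/s):
λ₀ = c/f₀ = 299792458/5.037e+19 = 5.9518058e-12 m = 5.9518 pm

Calculate Compton shift:
Δλ = λ_C(1 - cos(55°)) = 1.0346 pm

Final wavelength:
λ' = λ₀ + Δλ = 5.9518 + 1.0346 = 6.9864 pm

Final frequency:
f' = c/λ' = 299792458/6.9864417e-12 = 4.2910608e+19 Hz

Frequency shift (decrease):
Δf = f₀ - f' = 5.037e+19 - 4.2910608e+19 = 7.459e+18 Hz

(Intermediate values are shown rounded; full precision is carried through to the final answer.)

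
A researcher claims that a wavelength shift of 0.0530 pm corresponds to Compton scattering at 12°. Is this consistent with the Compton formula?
Yes, consistent

Calculate the expected shift for θ = 12°:

Δλ_expected = λ_C(1 - cos(12°))
Δλ_expected = 2.4263 × (1 - cos(12°))
Δλ_expected = 2.4263 × 0.0219
Δλ_expected = 0.0530 pm

Given shift: 0.0530 pm
Expected shift: 0.0530 pm
Difference: 0.0000 pm

The values match. This is consistent with Compton scattering at the stated angle.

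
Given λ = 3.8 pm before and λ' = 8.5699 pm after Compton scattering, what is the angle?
165.00°

First find the wavelength shift:
Δλ = λ' - λ = 8.5699 - 3.8 = 4.7699 pm

Using Δλ = λ_C(1 - cos θ), with λ_C = h/(m_e·c) ≈ 2.42631024 pm:
cos θ = 1 - Δλ/λ_C
cos θ = 1 - 4.7699/2.42631024
cos θ = -0.965907

θ = arccos(-0.965907)
θ = 165.00°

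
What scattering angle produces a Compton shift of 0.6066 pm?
41.41°

From the Compton formula Δλ = λ_C(1 - cos θ), we can solve for θ:

cos θ = 1 - Δλ/λ_C

Given:
- Δλ = 0.6066 pm
- λ_C = h/(m_e·c) ≈ 2.42631024 pm

cos θ = 1 - 0.6066/2.42631024
cos θ = 1 - 0.250009
cos θ = 0.749991

θ = arccos(0.749991)
θ = 41.41°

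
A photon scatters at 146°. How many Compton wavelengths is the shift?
1.8290 λ_C

The Compton shift formula is:
Δλ = λ_C(1 - cos θ)

Dividing both sides by λ_C:
Δλ/λ_C = 1 - cos θ

For θ = 146°:
Δλ/λ_C = 1 - cos(146°)
Δλ/λ_C = 1 - -0.8290
Δλ/λ_C = 1.8290

This means the shift is 1.8290 × λ_C = 4.4378 pm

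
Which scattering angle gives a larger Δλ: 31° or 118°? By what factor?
118° produces the larger shift by a factor of 10.288

Calculate both shifts using Δλ = λ_C(1 - cos θ):

For θ₁ = 31°:
Δλ₁ = 2.4263 × (1 - cos(31°))
Δλ₁ = 2.4263 × 0.1428
Δλ₁ = 0.3466 pm

For θ₂ = 118°:
Δλ₂ = 2.4263 × (1 - cos(118°))
Δλ₂ = 2.4263 × 1.4695
Δλ₂ = 3.5654 pm

The 118° angle produces the larger shift.
Ratio: 3.5654/0.3466 = 10.288

(Intermediate values are shown rounded; full precision is carried through to the final answer.)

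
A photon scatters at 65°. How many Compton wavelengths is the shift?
0.5774 λ_C

The Compton shift formula is:
Δλ = λ_C(1 - cos θ)

Dividing both sides by λ_C:
Δλ/λ_C = 1 - cos θ

For θ = 65°:
Δλ/λ_C = 1 - cos(65°)
Δλ/λ_C = 1 - 0.4226
Δλ/λ_C = 0.5774

This means the shift is 0.5774 × λ_C = 1.4009 pm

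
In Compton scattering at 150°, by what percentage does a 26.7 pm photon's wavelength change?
16.9571%

Calculate the Compton shift:
Δλ = λ_C(1 - cos(150°))
Δλ = 2.4263 × (1 - cos(150°))
Δλ = 2.4263 × 1.8660
Δλ = 4.5276 pm

Percentage change:
(Δλ/λ₀) × 100 = (4.5276/26.7) × 100
= 16.9571%

(Intermediate values are shown rounded; full precision is carried through to the final answer.)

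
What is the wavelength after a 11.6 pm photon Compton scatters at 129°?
15.5532 pm

Using the Compton scattering formula:
λ' = λ + Δλ = λ + λ_C(1 - cos θ)

Given:
- Initial wavelength λ = 11.6 pm
- Scattering angle θ = 129°
- Compton wavelength λ_C ≈ 2.4263 pm

Calculate the shift:
Δλ = 2.4263 × (1 - cos(129°))
Δλ = 2.4263 × 1.6293
Δλ = 3.9532 pm

Final wavelength:
λ' = 11.6 + 3.9532 = 15.5532 pm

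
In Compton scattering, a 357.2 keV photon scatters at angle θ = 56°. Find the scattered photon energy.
273.0607 keV

First convert energy to wavelength:
λ = hc/E, with hc ≈ 1239.842 keV·pm (i.e. 1239.842 eV·nm)

For E = 357.2 keV = 357200 eV:
λ = 1239.842 keV·pm / 357.2 keV
λ = 3.4710 pm

Calculate the Compton shift:
Δλ = λ_C(1 - cos(56°)) = 2.4263 × 0.4408
Δλ = 1.0695 pm

Final wavelength:
λ' = 3.4710 + 1.0695 = 4.5405 pm

Final energy:
E' = hc/λ' = 1239.842 / 4.5405 = 273.0607 keV

(Intermediate values are shown rounded; full precision is carried through to the final answer.)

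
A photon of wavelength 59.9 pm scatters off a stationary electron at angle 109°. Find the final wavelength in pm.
63.1162 pm

Using the Compton scattering formula:
λ' = λ + Δλ = λ + λ_C(1 - cos θ)

Given:
- Initial wavelength λ = 59.9 pm
- Scattering angle θ = 109°
- Compton wavelength λ_C ≈ 2.4263 pm

Calculate the shift:
Δλ = 2.4263 × (1 - cos(109°))
Δλ = 2.4263 × 1.3256
Δλ = 3.2162 pm

Final wavelength:
λ' = 59.9 + 3.2162 = 63.1162 pm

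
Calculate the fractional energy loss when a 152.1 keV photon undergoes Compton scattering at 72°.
0.1706 (or 17.06%)

Calculate initial and final photon energies:

Initial: E₀ = 152.1 keV → λ₀ = 8.1515 pm
Compton shift: Δλ = 1.6765 pm
Final wavelength: λ' = 9.8280 pm
Final energy: E' = 126.1536 keV

Fractional energy loss:
(E₀ - E')/E₀ = (152.1000 - 126.1536)/152.1000
= 25.9464/152.1000
= 0.1706
= 17.06%

(Intermediate values are shown rounded; full precision is carried through to the final answer.)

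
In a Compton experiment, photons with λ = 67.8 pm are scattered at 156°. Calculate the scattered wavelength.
72.4429 pm

Using the Compton scattering formula:
λ' = λ + Δλ = λ + λ_C(1 - cos θ)

Given:
- Initial wavelength λ = 67.8 pm
- Scattering angle θ = 156°
- Compton wavelength λ_C ≈ 2.4263 pm

Calculate the shift:
Δλ = 2.4263 × (1 - cos(156°))
Δλ = 2.4263 × 1.9135
Δλ = 4.6429 pm

Final wavelength:
λ' = 67.8 + 4.6429 = 72.4429 pm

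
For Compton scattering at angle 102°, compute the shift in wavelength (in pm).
2.9308 pm

Using the Compton scattering formula:
Δλ = λ_C(1 - cos θ)

where λ_C = h/(m_e·c) ≈ 2.4263 pm is the Compton wavelength of an electron.

For θ = 102°:
cos(102°) = -0.2079
1 - cos(102°) = 1.2079

Δλ = 2.4263 × 1.2079
Δλ = 2.9308 pm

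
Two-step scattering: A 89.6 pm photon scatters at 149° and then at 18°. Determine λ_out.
94.2248 pm

Apply Compton shift twice:

First scattering at θ₁ = 149°:
Δλ₁ = λ_C(1 - cos(149°))
Δλ₁ = 2.4263 × 1.8572
Δλ₁ = 4.5061 pm

After first scattering:
λ₁ = 89.6 + 4.5061 = 94.1061 pm

Second scattering at θ₂ = 18°:
Δλ₂ = λ_C(1 - cos(18°))
Δλ₂ = 2.4263 × 0.0489
Δλ₂ = 0.1188 pm

Final wavelength:
λ₂ = 94.1061 + 0.1188 = 94.2248 pm

Total shift: Δλ_total = 4.5061 + 0.1188 = 4.6248 pm

(Intermediate values are shown rounded; full precision is carried through to the final answer.)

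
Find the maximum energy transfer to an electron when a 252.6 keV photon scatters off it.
125.5793 keV

Maximum energy transfer occurs at θ = 180° (backscattering).

Initial photon: E₀ = 252.6 keV → λ₀ = 4.9083 pm

Maximum Compton shift (at 180°):
Δλ_max = 2λ_C = 2 × 2.4263 = 4.8526 pm

Final wavelength:
λ' = 4.9083 + 4.8526 = 9.7609 pm

Minimum photon energy (maximum energy to electron):
E'_min = hc/λ' = 127.0207 keV

Maximum electron kinetic energy:
K_max = E₀ - E'_min = 252.6000 - 127.0207 = 125.5793 keV

(Intermediate values are shown rounded; full precision is carried through to the final answer.)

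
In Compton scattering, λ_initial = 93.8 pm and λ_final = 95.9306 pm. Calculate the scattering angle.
83.00°

First find the wavelength shift:
Δλ = λ' - λ = 95.9306 - 93.8 = 2.1306 pm

Using Δλ = λ_C(1 - cos θ), with λ_C = h/(m_e·c) ≈ 2.42631024 pm:
cos θ = 1 - Δλ/λ_C
cos θ = 1 - 2.1306/2.42631024
cos θ = 0.121877

θ = arccos(0.121877)
θ = 83.00°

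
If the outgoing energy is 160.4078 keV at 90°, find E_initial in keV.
233.8000 keV

Convert final energy to wavelength (hc ≈ 1239.842 keV·pm):
λ' = hc/E' = 1239.842 / 160.4078 = 7.7293 pm

Calculate the Compton shift:
Δλ = λ_C(1 - cos(90°))
Δλ = 2.4263 × (1 - cos(90°))
Δλ = 2.4263 pm

Initial wavelength:
λ = λ' - Δλ = 7.7293 - 2.4263 = 5.3030 pm

Initial energy:
E = hc/λ = 1239.842 / 5.3030 = 233.8000 keV

(Intermediate values are shown rounded; full precision is carried through to the final answer.)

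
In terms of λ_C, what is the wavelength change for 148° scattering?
1.8480 λ_C

The Compton shift formula is:
Δλ = λ_C(1 - cos θ)

Dividing both sides by λ_C:
Δλ/λ_C = 1 - cos θ

For θ = 148°:
Δλ/λ_C = 1 - cos(148°)
Δλ/λ_C = 1 - -0.8480
Δλ/λ_C = 1.8480

This means the shift is 1.8480 × λ_C = 4.4839 pm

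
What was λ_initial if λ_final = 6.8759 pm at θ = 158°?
2.2000 pm

From λ' = λ + Δλ, we have λ = λ' - Δλ

First calculate the Compton shift:
Δλ = λ_C(1 - cos θ)
Δλ = 2.4263 × (1 - cos(158°))
Δλ = 2.4263 × 1.9272
Δλ = 4.6759 pm

Initial wavelength:
λ = λ' - Δλ
λ = 6.8759 - 4.6759
λ = 2.2000 pm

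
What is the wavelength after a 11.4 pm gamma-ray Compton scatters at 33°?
11.7914 pm

Using the Compton scattering formula:
λ' = λ + Δλ = λ + λ_C(1 - cos θ)

Given:
- Initial wavelength λ = 11.4 pm
- Scattering angle θ = 33°
- Compton wavelength λ_C ≈ 2.4263 pm

Calculate the shift:
Δλ = 2.4263 × (1 - cos(33°))
Δλ = 2.4263 × 0.1613
Δλ = 0.3914 pm

Final wavelength:
λ' = 11.4 + 0.3914 = 11.7914 pm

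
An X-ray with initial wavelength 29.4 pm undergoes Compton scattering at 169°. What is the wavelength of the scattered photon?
34.2080 pm

Using the Compton scattering formula:
λ' = λ + Δλ = λ + λ_C(1 - cos θ)

Given:
- Initial wavelength λ = 29.4 pm
- Scattering angle θ = 169°
- Compton wavelength λ_C ≈ 2.4263 pm

Calculate the shift:
Δλ = 2.4263 × (1 - cos(169°))
Δλ = 2.4263 × 1.9816
Δλ = 4.8080 pm

Final wavelength:
λ' = 29.4 + 4.8080 = 34.2080 pm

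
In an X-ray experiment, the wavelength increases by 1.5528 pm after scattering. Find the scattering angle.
68.90°

From the Compton formula Δλ = λ_C(1 - cos θ), we can solve for θ:

cos θ = 1 - Δλ/λ_C

Given:
- Δλ = 1.5528 pm
- λ_C = h/(m_e·c) ≈ 2.42631024 pm

cos θ = 1 - 1.5528/2.42631024
cos θ = 1 - 0.639984
cos θ = 0.360016

θ = arccos(0.360016)
θ = 68.90°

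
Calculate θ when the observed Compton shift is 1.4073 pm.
65.17°

From the Compton formula Δλ = λ_C(1 - cos θ), we can solve for θ:

cos θ = 1 - Δλ/λ_C

Given:
- Δλ = 1.4073 pm
- λ_C = h/(m_e·c) ≈ 2.42631024 pm

cos θ = 1 - 1.4073/2.42631024
cos θ = 1 - 0.580017
cos θ = 0.419983

θ = arccos(0.419983)
θ = 65.17°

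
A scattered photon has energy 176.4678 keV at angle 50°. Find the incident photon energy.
201.3000 keV

Convert final energy to wavelength (hc ≈ 1239.842 keV·pm):
λ' = hc/E' = 1239.842 / 176.4678 = 7.0259 pm

Calculate the Compton shift:
Δλ = λ_C(1 - cos(50°))
Δλ = 2.4263 × (1 - cos(50°))
Δλ = 0.8667 pm

Initial wavelength:
λ = λ' - Δλ = 7.0259 - 0.8667 = 6.1592 pm

Initial energy:
E = hc/λ = 1239.842 / 6.1592 = 201.3000 keV

(Intermediate values are shown rounded; full precision is carried through to the final answer.)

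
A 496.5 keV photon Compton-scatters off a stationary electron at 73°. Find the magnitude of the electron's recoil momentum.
2.6596e-22 kg·m/s

The electron is initially at rest, so by conservation of momentum:
p⃗_e = p⃗₀ − p⃗'  (incident photon momentum minus scattered photon momentum)

Photon momentum magnitudes (p = h/λ = E/c):
λ₀ = hc/E₀ = 2.4972 pm → p₀ = h/λ₀ = 2.6534e-22 kg·m/s
Δλ = λ_C(1 − cos 73°) = 1.7169 pm
λ' = 4.2141 pm → p' = h/λ' = 1.5724e-22 kg·m/s

The scattered photon makes angle θ = 73° with the incident direction, so by the law of cosines:
|p⃗_e|² = p₀² + p'² − 2p₀p'cos θ
|p⃗_e|² = (2.6534e-22)² + (1.5724e-22)² − 2·2.6534e-22·1.5724e-22·cos(73°)
|p⃗_e| = 2.6596e-22 kg·m/s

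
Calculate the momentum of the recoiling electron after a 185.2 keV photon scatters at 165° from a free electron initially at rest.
1.5552e-22 kg·m/s

The electron is initially at rest, so by conservation of momentum:
p⃗_e = p⃗₀ − p⃗'  (incident photon momentum minus scattered photon momentum)

Photon momentum magnitudes (p = h/λ = E/c):
λ₀ = hc/E₀ = 6.6946 pm → p₀ = h/λ₀ = 9.8976e-23 kg·m/s
Δλ = λ_C(1 − cos 165°) = 4.7699 pm
λ' = 11.4646 pm → p' = h/λ' = 5.7796e-23 kg·m/s

The scattered photon makes angle θ = 165° with the incident direction, so by the law of cosines:
|p⃗_e|² = p₀² + p'² − 2p₀p'cos θ
|p⃗_e|² = (9.8976e-23)² + (5.7796e-23)² − 2·9.8976e-23·5.7796e-23·cos(165°)
|p⃗_e| = 1.5552e-22 kg·m/s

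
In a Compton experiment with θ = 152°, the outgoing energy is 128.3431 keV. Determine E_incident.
243.4999 keV

Convert final energy to wavelength (hc ≈ 1239.842 keV·pm):
λ' = hc/E' = 1239.842 / 128.3431 = 9.6604 pm

Calculate the Compton shift:
Δλ = λ_C(1 - cos(152°))
Δλ = 2.4263 × (1 - cos(152°))
Δλ = 4.5686 pm

Initial wavelength:
λ = λ' - Δλ = 9.6604 - 4.5686 = 5.0918 pm

Initial energy:
E = hc/λ = 1239.842 / 5.0918 = 243.4999 keV

(Intermediate values are shown rounded; full precision is carried through to the final answer.)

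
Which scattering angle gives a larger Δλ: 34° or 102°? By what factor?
102° produces the larger shift by a factor of 7.065

Calculate both shifts using Δλ = λ_C(1 - cos θ):

For θ₁ = 34°:
Δλ₁ = 2.4263 × (1 - cos(34°))
Δλ₁ = 2.4263 × 0.1710
Δλ₁ = 0.4148 pm

For θ₂ = 102°:
Δλ₂ = 2.4263 × (1 - cos(102°))
Δλ₂ = 2.4263 × 1.2079
Δλ₂ = 2.9308 pm

The 102° angle produces the larger shift.
Ratio: 2.9308/0.4148 = 7.065

(Intermediate values are shown rounded; full precision is carried through to the final answer.)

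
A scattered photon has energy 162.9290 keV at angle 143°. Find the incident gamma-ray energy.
382.0000 keV

Convert final energy to wavelength (hc ≈ 1239.842 keV·pm):
λ' = hc/E' = 1239.842 / 162.9290 = 7.6097 pm

Calculate the Compton shift:
Δλ = λ_C(1 - cos(143°))
Δλ = 2.4263 × (1 - cos(143°))
Δλ = 4.3640 pm

Initial wavelength:
λ = λ' - Δλ = 7.6097 - 4.3640 = 3.2457 pm

Initial energy:
E = hc/λ = 1239.842 / 3.2457 = 382.0000 keV

(Intermediate values are shown rounded; full precision is carried through to the final answer.)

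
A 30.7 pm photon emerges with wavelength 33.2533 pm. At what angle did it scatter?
93.00°

First find the wavelength shift:
Δλ = λ' - λ = 33.2533 - 30.7 = 2.5533 pm

Using Δλ = λ_C(1 - cos θ), with λ_C = h/(m_e·c) ≈ 2.42631024 pm:
cos θ = 1 - Δλ/λ_C
cos θ = 1 - 2.5533/2.42631024
cos θ = -0.052339

θ = arccos(-0.052339)
θ = 93.00°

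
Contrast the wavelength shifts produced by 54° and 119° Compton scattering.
119° produces the larger shift by a factor of 3.602

Calculate both shifts using Δλ = λ_C(1 - cos θ):

For θ₁ = 54°:
Δλ₁ = 2.4263 × (1 - cos(54°))
Δλ₁ = 2.4263 × 0.4122
Δλ₁ = 1.0002 pm

For θ₂ = 119°:
Δλ₂ = 2.4263 × (1 - cos(119°))
Δλ₂ = 2.4263 × 1.4848
Δλ₂ = 3.6026 pm

The 119° angle produces the larger shift.
Ratio: 3.6026/1.0002 = 3.602

(Intermediate values are shown rounded; full precision is carried through to the final answer.)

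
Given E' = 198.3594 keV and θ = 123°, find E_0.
495.4000 keV

Convert final energy to wavelength (hc ≈ 1239.842 keV·pm):
λ' = hc/E' = 1239.842 / 198.3594 = 6.2505 pm

Calculate the Compton shift:
Δλ = λ_C(1 - cos(123°))
Δλ = 2.4263 × (1 - cos(123°))
Δλ = 3.7478 pm

Initial wavelength:
λ = λ' - Δλ = 6.2505 - 3.7478 = 2.5027 pm

Initial energy:
E = hc/λ = 1239.842 / 2.5027 = 495.4000 keV

(Intermediate values are shown rounded; full precision is carried through to the final answer.)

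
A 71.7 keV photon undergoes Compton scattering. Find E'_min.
55.9882 keV (at θ = 180°)

The scattered photon has minimum energy when its wavelength is maximum, i.e., when the Compton shift Δλ = λ_C(1 − cos θ) is maximum. This occurs at θ = 180° (backscattering), giving Δλ_max = 2λ_C = 4.8526 pm.

Initial wavelength: λ₀ = hc/E₀ = 17.2921 pm
Maximum final wavelength: λ'_max = λ₀ + 2λ_C = 17.2921 + 4.8526 = 22.1447 pm
Minimum final energy: E'_min = hc/λ'_max = 55.9882 keV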